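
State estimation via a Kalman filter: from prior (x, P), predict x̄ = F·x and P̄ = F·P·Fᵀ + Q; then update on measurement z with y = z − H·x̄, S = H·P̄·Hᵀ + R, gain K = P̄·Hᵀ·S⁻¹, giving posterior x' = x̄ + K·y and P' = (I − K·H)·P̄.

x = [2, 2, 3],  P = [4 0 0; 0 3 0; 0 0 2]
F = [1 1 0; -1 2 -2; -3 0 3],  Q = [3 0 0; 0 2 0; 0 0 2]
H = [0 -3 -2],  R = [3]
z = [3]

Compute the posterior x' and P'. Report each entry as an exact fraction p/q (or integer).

x̄ = F·x = [4, -4, 3]
P̄ = F·P·Fᵀ + Q = [10 2 -12; 2 26 0; -12 0 56]
y = z − H·x̄ = [-3]
S = H·P̄·Hᵀ + R = [461]
K = P̄·Hᵀ·S⁻¹ = [18/461; -78/461; -112/461]
x' = x̄ + K·y = [1790/461, -1610/461, 1719/461]
P' = (I − K·H)·P̄ = [4286/461 2326/461 -3516/461; 2326/461 5902/461 -8736/461; -3516/461 -8736/461 13272/461]

x' = [1790/461, -1610/461, 1719/461]
P' = [4286/461 2326/461 -3516/461; 2326/461 5902/461 -8736/461; -3516/461 -8736/461 13272/461]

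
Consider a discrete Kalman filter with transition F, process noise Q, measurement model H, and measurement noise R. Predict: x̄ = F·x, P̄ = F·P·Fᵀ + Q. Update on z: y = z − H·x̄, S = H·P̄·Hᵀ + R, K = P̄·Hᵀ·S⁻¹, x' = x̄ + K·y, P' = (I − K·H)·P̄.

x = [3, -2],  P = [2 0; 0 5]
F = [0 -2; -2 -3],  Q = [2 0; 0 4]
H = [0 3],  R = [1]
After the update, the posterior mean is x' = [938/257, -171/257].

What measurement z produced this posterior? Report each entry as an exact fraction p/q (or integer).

x̄ = F·x = [4, 0]
P̄ = F·P·Fᵀ + Q = [22 30; 30 57]
S = H·P̄·Hᵀ + R = [514]
K = P̄·Hᵀ·S⁻¹ = [45/257; 171/514]
x' − x̄ = [-90/257, -171/257] = K·y
y = (KᵀK)⁻¹·Kᵀ·(x' − x̄) = [-2]
z = y + H·x̄ = [-2] + [0] = [-2]

z = [-2]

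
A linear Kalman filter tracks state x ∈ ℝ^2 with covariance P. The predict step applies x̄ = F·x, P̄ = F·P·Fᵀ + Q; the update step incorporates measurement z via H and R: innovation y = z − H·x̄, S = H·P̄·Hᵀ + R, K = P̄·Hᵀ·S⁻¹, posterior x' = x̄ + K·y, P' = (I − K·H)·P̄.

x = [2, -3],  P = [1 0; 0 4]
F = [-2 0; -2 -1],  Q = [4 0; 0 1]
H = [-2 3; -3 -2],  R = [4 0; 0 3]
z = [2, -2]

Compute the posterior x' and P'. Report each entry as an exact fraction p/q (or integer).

x' = [216/10295, 8198/10295]
P' = [2504/10295 -288/10295; -288/10295 2796/10295]

x̄ = F·x = [-4, -1]
P̄ = F·P·Fᵀ + Q = [8 4; 4 9]
y = z − H·x̄ = [-3, -16]
S = H·P̄·Hᵀ + R = [69 -26; -26 159]
K = P̄·Hᵀ·S⁻¹ = [-1468/10295 -2312/10295; 2241/10295 -1576/10295]
x' = x̄ + K·y = [216/10295, 8198/10295]
P' = (I − K·H)·P̄ = [2504/10295 -288/10295; -288/10295 2796/10295]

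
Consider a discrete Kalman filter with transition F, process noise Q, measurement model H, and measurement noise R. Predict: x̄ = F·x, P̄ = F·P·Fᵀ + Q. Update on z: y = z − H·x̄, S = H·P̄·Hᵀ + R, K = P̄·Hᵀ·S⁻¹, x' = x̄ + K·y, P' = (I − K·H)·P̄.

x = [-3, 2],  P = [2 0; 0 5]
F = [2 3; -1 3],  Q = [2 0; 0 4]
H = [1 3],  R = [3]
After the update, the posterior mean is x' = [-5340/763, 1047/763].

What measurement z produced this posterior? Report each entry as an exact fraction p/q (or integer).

z = [-3]

x̄ = F·x = [0, 9]
P̄ = F·P·Fᵀ + Q = [55 41; 41 51]
S = H·P̄·Hᵀ + R = [763]
K = P̄·Hᵀ·S⁻¹ = [178/763; 194/763]
x' − x̄ = [-5340/763, -5820/763] = K·y
y = (KᵀK)⁻¹·Kᵀ·(x' − x̄) = [-30]
z = y + H·x̄ = [-30] + [27] = [-3]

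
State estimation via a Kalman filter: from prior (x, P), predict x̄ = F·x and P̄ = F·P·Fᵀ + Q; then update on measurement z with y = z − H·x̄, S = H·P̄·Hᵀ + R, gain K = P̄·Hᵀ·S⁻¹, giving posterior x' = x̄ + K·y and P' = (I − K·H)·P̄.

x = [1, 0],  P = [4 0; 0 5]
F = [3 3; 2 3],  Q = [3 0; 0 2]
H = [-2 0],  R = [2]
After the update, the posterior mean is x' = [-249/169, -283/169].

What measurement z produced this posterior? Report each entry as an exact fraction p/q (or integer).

z = [3]

x̄ = F·x = [3, 2]
P̄ = F·P·Fᵀ + Q = [84 69; 69 63]
S = H·P̄·Hᵀ + R = [338]
K = P̄·Hᵀ·S⁻¹ = [-84/169; -69/169]
x' − x̄ = [-756/169, -621/169] = K·y
y = (KᵀK)⁻¹·Kᵀ·(x' − x̄) = [9]
z = y + H·x̄ = [9] + [-6] = [3]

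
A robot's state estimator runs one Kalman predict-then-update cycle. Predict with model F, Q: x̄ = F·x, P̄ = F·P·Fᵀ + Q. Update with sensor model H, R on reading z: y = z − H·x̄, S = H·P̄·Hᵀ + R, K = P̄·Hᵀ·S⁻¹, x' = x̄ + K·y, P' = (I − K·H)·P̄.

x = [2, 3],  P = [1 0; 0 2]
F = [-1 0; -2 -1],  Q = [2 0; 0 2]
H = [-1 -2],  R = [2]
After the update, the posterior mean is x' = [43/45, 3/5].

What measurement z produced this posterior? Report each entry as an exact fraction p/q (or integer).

x̄ = F·x = [-2, -7]
P̄ = F·P·Fᵀ + Q = [3 2; 2 8]
S = H·P̄·Hᵀ + R = [45]
K = P̄·Hᵀ·S⁻¹ = [-7/45; -2/5]
x' − x̄ = [133/45, 38/5] = K·y
y = (KᵀK)⁻¹·Kᵀ·(x' − x̄) = [-19]
z = y + H·x̄ = [-19] + [16] = [-3]

z = [-3]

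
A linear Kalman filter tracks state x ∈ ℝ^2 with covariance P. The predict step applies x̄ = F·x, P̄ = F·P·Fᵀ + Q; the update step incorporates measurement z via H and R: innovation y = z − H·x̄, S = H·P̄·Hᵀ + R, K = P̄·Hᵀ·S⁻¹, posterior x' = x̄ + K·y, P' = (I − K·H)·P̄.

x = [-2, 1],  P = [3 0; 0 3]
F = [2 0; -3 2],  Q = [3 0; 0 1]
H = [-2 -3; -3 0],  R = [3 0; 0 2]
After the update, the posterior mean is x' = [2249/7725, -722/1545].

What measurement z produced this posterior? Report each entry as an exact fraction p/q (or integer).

z = [1, -1]

x̄ = F·x = [-4, 8]
P̄ = F·P·Fᵀ + Q = [15 -18; -18 40]
S = H·P̄·Hᵀ + R = [207 -72; -72 137]
K = P̄·Hᵀ·S⁻¹ = [16/7725 -843/2575; -508/1545 114/515]
x' − x̄ = [33149/7725, -13082/1545] = K·y
y = (KᵀK)⁻¹·Kᵀ·(x' − x̄) = [17, -13]
z = y + H·x̄ = [17, -13] + [-16, 12] = [1, -1]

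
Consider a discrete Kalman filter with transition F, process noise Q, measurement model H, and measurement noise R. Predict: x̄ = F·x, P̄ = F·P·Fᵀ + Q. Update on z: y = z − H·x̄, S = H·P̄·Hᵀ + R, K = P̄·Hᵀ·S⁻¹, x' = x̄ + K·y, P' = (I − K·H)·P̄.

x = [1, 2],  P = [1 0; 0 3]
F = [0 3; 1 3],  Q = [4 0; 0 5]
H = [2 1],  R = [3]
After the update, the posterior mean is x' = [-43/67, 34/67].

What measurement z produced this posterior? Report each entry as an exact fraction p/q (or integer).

x̄ = F·x = [6, 7]
P̄ = F·P·Fᵀ + Q = [31 27; 27 33]
S = H·P̄·Hᵀ + R = [268]
K = P̄·Hᵀ·S⁻¹ = [89/268; 87/268]
x' − x̄ = [-445/67, -435/67] = K·y
y = (KᵀK)⁻¹·Kᵀ·(x' − x̄) = [-20]
z = y + H·x̄ = [-20] + [19] = [-1]

z = [-1]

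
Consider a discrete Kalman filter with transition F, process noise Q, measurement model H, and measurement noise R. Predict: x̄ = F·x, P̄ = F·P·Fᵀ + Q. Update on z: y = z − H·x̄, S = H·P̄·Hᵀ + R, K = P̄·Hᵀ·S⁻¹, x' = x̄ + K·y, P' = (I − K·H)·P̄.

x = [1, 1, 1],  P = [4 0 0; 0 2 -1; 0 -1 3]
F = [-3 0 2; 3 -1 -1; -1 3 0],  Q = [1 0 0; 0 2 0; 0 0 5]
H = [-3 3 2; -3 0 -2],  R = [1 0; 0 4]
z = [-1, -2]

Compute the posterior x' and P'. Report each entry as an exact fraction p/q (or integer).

x' = [75370/126893, 20045/126893, 21064/126893]
P' = [111806/126893 203887/126893 -146841/126893; 203887/126893 875801/253786 -694203/253786; -146841/126893 -694203/253786 626157/253786]

x̄ = F·x = [-1, 1, 2]
P̄ = F·P·Fᵀ + Q = [49 -40 6; -40 41 -15; 6 -15 27]
y = z − H·x̄ = [-11, -1]
S = H·P̄·Hᵀ + R = [1387 783; 783 625]
K = P̄·Hᵀ·S⁻¹ = [-17439/126893 -10434/126893; 15675/253786 41271/253786; 50751/253786 -92817/253786]
x' = x̄ + K·y = [75370/126893, 20045/126893, 21064/126893]
P' = (I − K·H)·P̄ = [111806/126893 203887/126893 -146841/126893; 203887/126893 875801/253786 -694203/253786; -146841/126893 -694203/253786 626157/253786]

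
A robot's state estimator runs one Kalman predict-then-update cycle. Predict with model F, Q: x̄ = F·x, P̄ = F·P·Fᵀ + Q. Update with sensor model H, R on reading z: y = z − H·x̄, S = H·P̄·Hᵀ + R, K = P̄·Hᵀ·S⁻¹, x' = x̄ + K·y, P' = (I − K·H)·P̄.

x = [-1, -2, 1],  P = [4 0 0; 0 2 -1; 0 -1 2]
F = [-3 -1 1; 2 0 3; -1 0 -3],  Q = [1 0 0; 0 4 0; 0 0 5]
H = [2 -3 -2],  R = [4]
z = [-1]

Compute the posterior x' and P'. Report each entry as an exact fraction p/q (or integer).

x̄ = F·x = [6, 1, -2]
P̄ = F·P·Fᵀ + Q = [43 -15 3; -15 38 -26; 3 -26 27]
y = z − H·x̄ = [-14]
S = H·P̄·Hᵀ + R = [470]
K = P̄·Hᵀ·S⁻¹ = [25/94; -46/235; 3/47]
x' = x̄ + K·y = [107/47, 879/235, -136/47]
P' = (I − K·H)·P̄ = [917/94 445/47 -234/47; 445/47 4698/235 -946/47; -234/47 -946/47 1179/47]

x' = [107/47, 879/235, -136/47]
P' = [917/94 445/47 -234/47; 445/47 4698/235 -946/47; -234/47 -946/47 1179/47]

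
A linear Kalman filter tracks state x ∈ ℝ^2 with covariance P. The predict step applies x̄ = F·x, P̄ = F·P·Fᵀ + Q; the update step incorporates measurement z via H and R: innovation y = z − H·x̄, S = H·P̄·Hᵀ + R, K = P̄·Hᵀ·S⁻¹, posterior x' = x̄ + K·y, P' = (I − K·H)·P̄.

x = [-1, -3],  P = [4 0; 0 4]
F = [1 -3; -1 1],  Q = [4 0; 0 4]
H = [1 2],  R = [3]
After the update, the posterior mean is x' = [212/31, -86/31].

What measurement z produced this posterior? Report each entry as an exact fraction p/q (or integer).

z = [1]

x̄ = F·x = [8, -2]
P̄ = F·P·Fᵀ + Q = [44 -16; -16 12]
S = H·P̄·Hᵀ + R = [31]
K = P̄·Hᵀ·S⁻¹ = [12/31; 8/31]
x' − x̄ = [-36/31, -24/31] = K·y
y = (KᵀK)⁻¹·Kᵀ·(x' − x̄) = [-3]
z = y + H·x̄ = [-3] + [4] = [1]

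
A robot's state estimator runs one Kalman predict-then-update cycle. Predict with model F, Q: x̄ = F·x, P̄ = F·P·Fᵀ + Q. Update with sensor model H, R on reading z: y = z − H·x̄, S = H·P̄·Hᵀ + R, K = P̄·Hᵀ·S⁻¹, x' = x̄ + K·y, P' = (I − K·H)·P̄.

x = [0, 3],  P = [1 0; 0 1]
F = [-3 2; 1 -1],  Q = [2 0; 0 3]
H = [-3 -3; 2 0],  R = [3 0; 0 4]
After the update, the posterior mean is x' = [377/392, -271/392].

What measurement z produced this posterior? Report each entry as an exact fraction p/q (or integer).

z = [-1, 1]

x̄ = F·x = [6, -3]
P̄ = F·P·Fᵀ + Q = [15 -5; -5 5]
S = H·P̄·Hᵀ + R = [93 -60; -60 64]
K = P̄·Hᵀ·S⁻¹ = [-5/98 165/392; -25/98 -155/392]
x' − x̄ = [-1975/392, 905/392] = K·y
y = (KᵀK)⁻¹·Kᵀ·(x' − x̄) = [8, -11]
z = y + H·x̄ = [8, -11] + [-9, 12] = [-1, 1]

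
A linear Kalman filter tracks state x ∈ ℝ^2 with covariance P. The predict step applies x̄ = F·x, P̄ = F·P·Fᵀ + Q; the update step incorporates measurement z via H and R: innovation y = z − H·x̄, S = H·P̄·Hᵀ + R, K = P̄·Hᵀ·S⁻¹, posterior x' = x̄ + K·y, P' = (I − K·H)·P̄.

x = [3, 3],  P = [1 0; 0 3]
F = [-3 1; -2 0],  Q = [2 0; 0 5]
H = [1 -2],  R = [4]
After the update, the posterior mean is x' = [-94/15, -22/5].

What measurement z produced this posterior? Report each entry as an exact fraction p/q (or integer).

z = [2]

x̄ = F·x = [-6, -6]
P̄ = F·P·Fᵀ + Q = [14 6; 6 9]
S = H·P̄·Hᵀ + R = [30]
K = P̄·Hᵀ·S⁻¹ = [1/15; -2/5]
x' − x̄ = [-4/15, 8/5] = K·y
y = (KᵀK)⁻¹·Kᵀ·(x' − x̄) = [-4]
z = y + H·x̄ = [-4] + [6] = [2]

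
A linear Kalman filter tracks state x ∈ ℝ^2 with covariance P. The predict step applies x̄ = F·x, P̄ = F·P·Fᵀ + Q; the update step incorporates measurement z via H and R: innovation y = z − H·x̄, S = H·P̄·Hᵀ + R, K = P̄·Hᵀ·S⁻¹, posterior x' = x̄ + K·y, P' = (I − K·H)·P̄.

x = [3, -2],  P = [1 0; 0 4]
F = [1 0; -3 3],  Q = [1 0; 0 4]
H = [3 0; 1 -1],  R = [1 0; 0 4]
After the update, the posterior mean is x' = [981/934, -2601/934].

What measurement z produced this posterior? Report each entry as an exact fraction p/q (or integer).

x̄ = F·x = [3, -15]
P̄ = F·P·Fᵀ + Q = [2 -3; -3 49]
S = H·P̄·Hᵀ + R = [19 15; 15 61]
K = P̄·Hᵀ·S⁻¹ = [291/934 5/934; 231/934 -853/934]
x' − x̄ = [-1821/934, 11409/934] = K·y
y = (KᵀK)⁻¹·Kᵀ·(x' − x̄) = [-6, -15]
z = y + H·x̄ = [-6, -15] + [9, 18] = [3, 3]

z = [3, 3]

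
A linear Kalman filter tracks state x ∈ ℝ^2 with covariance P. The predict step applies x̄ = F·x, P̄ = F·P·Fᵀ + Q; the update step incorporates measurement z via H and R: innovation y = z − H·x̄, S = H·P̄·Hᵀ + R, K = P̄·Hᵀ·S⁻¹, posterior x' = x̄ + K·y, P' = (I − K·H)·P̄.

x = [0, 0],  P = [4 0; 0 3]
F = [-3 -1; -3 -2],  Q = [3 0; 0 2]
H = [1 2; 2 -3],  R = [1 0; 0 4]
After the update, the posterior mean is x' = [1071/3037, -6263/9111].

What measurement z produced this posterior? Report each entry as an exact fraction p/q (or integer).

z = [-1, 3]

x̄ = F·x = [0, 0]
P̄ = F·P·Fᵀ + Q = [42 42; 42 50]
S = H·P̄·Hᵀ + R = [411 -174; -174 118]
K = P̄·Hᵀ·S⁻¹ = [1260/3037 777/3037; 2636/9111 -403/3037]
x' − x̄ = [1071/3037, -6263/9111] = K·y
y = (KᵀK)⁻¹·Kᵀ·(x' − x̄) = [-1, 3]
z = y + H·x̄ = [-1, 3] + [0, 0] = [-1, 3]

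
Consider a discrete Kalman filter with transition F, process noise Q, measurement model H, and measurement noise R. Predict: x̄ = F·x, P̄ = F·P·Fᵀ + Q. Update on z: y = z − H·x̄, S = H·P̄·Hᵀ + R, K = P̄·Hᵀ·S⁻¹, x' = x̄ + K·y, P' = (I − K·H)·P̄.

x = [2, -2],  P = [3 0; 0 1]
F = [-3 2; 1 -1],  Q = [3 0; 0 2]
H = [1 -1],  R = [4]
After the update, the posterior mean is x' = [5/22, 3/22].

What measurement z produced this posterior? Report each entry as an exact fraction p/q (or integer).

x̄ = F·x = [-10, 4]
P̄ = F·P·Fᵀ + Q = [34 -11; -11 6]
S = H·P̄·Hᵀ + R = [66]
K = P̄·Hᵀ·S⁻¹ = [15/22; -17/66]
x' − x̄ = [225/22, -85/22] = K·y
y = (KᵀK)⁻¹·Kᵀ·(x' − x̄) = [15]
z = y + H·x̄ = [15] + [-14] = [1]

z = [1]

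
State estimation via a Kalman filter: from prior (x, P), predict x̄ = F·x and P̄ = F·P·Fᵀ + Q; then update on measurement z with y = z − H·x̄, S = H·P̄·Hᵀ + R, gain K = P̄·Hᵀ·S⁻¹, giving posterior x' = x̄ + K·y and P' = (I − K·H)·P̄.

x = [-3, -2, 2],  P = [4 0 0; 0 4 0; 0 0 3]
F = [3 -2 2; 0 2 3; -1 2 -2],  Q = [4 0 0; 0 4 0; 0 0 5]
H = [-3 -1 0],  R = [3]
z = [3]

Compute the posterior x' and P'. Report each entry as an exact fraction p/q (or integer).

x̄ = F·x = [-1, 2, -5]
P̄ = F·P·Fᵀ + Q = [68 2 -40; 2 47 -2; -40 -2 37]
y = z − H·x̄ = [2]
S = H·P̄·Hᵀ + R = [674]
K = P̄·Hᵀ·S⁻¹ = [-103/337; -53/674; 61/337]
x' = x̄ + K·y = [-543/337, 621/337, -1563/337]
P' = (I − K·H)·P̄ = [1698/337 -4785/337 -914/337; -4785/337 28869/674 2559/337; -914/337 2559/337 5027/337]

x' = [-543/337, 621/337, -1563/337]
P' = [1698/337 -4785/337 -914/337; -4785/337 28869/674 2559/337; -914/337 2559/337 5027/337]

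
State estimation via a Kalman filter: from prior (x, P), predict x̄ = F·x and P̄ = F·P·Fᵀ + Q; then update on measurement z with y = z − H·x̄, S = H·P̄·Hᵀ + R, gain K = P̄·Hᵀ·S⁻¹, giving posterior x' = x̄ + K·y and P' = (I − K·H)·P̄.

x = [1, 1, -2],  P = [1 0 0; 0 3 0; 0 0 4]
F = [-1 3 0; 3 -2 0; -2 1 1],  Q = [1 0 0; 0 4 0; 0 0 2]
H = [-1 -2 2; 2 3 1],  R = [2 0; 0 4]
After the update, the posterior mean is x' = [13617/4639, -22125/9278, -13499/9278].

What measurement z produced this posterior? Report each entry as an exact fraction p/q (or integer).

z = [-1, -3]

x̄ = F·x = [2, 1, -3]
P̄ = F·P·Fᵀ + Q = [29 -21 11; -21 25 -12; 11 -12 13]
S = H·P̄·Hᵀ + R = [151 -50; -50 78]
K = P̄·Hᵀ·S⁻¹ = [1515/4639 1328/4639; -1542/4639 521/9278; 1496/4639 1799/9278]
x' − x̄ = [4339/4639, -31403/9278, 14335/9278] = K·y
y = (KᵀK)⁻¹·Kᵀ·(x' − x̄) = [9, -7]
z = y + H·x̄ = [9, -7] + [-10, 4] = [-1, -3]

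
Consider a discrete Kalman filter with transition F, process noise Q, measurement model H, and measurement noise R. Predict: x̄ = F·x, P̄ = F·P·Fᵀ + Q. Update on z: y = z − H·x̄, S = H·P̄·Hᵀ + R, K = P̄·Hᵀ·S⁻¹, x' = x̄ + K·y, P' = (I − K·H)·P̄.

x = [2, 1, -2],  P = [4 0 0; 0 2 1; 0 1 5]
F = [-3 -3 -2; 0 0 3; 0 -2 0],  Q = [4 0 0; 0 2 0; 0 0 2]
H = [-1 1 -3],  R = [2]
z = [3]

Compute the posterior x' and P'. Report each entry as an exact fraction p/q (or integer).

x̄ = F·x = [-5, -6, -2]
P̄ = F·P·Fᵀ + Q = [90 -39 16; -39 47 -6; 16 -6 10]
y = z − H·x̄ = [-2]
S = H·P̄·Hᵀ + R = [439]
K = P̄·Hᵀ·S⁻¹ = [-177/439; 104/439; -52/439]
x' = x̄ + K·y = [-1841/439, -2842/439, -774/439]
P' = (I − K·H)·P̄ = [8181/439 1287/439 -2180/439; 1287/439 9817/439 2774/439; -2180/439 2774/439 1686/439]

x' = [-1841/439, -2842/439, -774/439]
P' = [8181/439 1287/439 -2180/439; 1287/439 9817/439 2774/439; -2180/439 2774/439 1686/439]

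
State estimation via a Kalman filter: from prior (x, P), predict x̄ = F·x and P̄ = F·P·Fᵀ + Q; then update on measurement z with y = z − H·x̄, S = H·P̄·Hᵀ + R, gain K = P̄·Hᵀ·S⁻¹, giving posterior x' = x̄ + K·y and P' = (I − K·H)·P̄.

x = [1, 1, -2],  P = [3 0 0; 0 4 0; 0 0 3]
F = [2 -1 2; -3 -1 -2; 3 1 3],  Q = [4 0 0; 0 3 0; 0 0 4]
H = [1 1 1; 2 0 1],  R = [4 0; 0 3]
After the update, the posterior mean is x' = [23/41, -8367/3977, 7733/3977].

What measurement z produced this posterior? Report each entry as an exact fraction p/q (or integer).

z = [1, 3]

x̄ = F·x = [-3, 0, -2]
P̄ = F·P·Fᵀ + Q = [32 -26 32; -26 46 -49; 32 -49 62]
S = H·P̄·Hᵀ + R = [58 121; 121 321]
K = P̄·Hᵀ·S⁻¹ = [6/41 10/41; 2912/3977 -2349/3977; -801/3977 1863/3977]
x' − x̄ = [146/41, -8367/3977, 15687/3977] = K·y
y = (KᵀK)⁻¹·Kᵀ·(x' − x̄) = [6, 11]
z = y + H·x̄ = [6, 11] + [-5, -8] = [1, 3]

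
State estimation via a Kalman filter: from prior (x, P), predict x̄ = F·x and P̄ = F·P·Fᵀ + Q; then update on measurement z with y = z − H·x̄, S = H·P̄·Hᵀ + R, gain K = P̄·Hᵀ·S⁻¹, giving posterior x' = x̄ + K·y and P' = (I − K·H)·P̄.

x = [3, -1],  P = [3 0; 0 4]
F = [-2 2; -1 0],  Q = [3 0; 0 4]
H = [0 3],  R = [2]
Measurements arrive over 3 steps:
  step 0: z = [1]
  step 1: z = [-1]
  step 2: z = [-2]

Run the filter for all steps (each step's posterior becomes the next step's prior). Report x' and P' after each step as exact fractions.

step 0: x̄ = F·x = [-8, -3]
step 0: P̄ = F·P·Fᵀ + Q = [31 6; 6 7]
step 0: y = z − H·x̄ = [10]
step 0: S = H·P̄·Hᵀ + R = [65]
step 0: K = P̄·Hᵀ·S⁻¹ = [18/65; 21/65]
step 0: x' = x̄ + K·y = [-68/13, 3/13]
step 0: P' = (I − K·H)·P̄ = [1691/65 12/65; 12/65 14/65]
step 1: x̄ = F·x = [142/13, 68/13]
step 1: P̄ = F·P·Fᵀ + Q = [6919/65 3358/65; 3358/65 1951/65]
step 1: y = z − H·x̄ = [-217/13]
step 1: S = H·P̄·Hᵀ + R = [17689/65]
step 1: K = P̄·Hᵀ·S⁻¹ = [10074/17689; 5853/17689]
step 1: x' = x̄ + K·y = [3580/2527, -739/2527]
step 1: P' = (I − K·H)·P̄ = [321611/17689 6716/17689; 6716/17689 3902/17689]
step 2: x̄ = F·x = [-1234/361, -3580/2527]
step 2: P̄ = F·P·Fᵀ + Q = [26559/361 89970/2527; 89970/2527 392367/17689]
step 2: y = z − H·x̄ = [5686/2527]
step 2: S = H·P̄·Hᵀ + R = [3566681/17689]
step 2: K = P̄·Hᵀ·S⁻¹ = [1889370/3566681; 1177101/3566681]
step 2: x' = x̄ + K·y = [-7940654/3566681, -2404322/3566681]
step 2: P' = (I − K·H)·P̄ = [60598539/3566681 1259580/3566681; 1259580/3566681 784734/3566681]

step 0: x' = [-68/13, 3/13], P' = [1691/65 12/65; 12/65 14/65]
step 1: x' = [3580/2527, -739/2527], P' = [321611/17689 6716/17689; 6716/17689 3902/17689]
step 2: x' = [-7940654/3566681, -2404322/3566681], P' = [60598539/3566681 1259580/3566681; 1259580/3566681 784734/3566681]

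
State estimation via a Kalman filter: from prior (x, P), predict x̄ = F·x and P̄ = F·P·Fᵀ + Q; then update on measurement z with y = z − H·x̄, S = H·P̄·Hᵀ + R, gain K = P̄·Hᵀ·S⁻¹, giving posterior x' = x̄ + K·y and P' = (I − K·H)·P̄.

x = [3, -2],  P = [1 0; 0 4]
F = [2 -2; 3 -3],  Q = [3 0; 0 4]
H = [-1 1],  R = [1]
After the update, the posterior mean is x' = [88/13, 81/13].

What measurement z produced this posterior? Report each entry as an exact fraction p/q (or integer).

z = [-1]

x̄ = F·x = [10, 15]
P̄ = F·P·Fᵀ + Q = [23 30; 30 49]
S = H·P̄·Hᵀ + R = [13]
K = P̄·Hᵀ·S⁻¹ = [7/13; 19/13]
x' − x̄ = [-42/13, -114/13] = K·y
y = (KᵀK)⁻¹·Kᵀ·(x' − x̄) = [-6]
z = y + H·x̄ = [-6] + [5] = [-1]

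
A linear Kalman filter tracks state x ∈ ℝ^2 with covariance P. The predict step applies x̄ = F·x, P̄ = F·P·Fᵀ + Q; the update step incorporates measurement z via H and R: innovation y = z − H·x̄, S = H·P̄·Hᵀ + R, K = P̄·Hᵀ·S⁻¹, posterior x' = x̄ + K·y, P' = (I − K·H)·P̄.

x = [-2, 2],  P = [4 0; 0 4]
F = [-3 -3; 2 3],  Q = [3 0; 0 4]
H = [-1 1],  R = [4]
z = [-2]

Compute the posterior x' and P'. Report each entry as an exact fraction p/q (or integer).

x̄ = F·x = [0, 2]
P̄ = F·P·Fᵀ + Q = [75 -60; -60 56]
y = z − H·x̄ = [-4]
S = H·P̄·Hᵀ + R = [255]
K = P̄·Hᵀ·S⁻¹ = [-9/17; 116/255]
x' = x̄ + K·y = [36/17, 46/255]
P' = (I − K·H)·P̄ = [60/17 24/17; 24/17 824/255]

x' = [36/17, 46/255]
P' = [60/17 24/17; 24/17 824/255]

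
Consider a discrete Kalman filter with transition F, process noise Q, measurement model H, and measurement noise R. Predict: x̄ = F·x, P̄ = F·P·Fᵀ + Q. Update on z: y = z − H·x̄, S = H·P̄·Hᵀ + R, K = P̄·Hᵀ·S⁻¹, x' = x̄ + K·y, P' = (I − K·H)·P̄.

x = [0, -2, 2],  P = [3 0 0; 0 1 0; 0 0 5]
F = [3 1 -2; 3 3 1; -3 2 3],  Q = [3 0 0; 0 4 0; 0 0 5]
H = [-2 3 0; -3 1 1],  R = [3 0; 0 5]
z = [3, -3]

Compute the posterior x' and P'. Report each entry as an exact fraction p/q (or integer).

x' = [-14748/195167, 177024/195167, -766734/195167]
P' = [358413/195167 264690/195167 526599/195167; 264690/195167 257893/195167 348442/195167; 526599/195167 348442/195167 1533775/195167]

x̄ = F·x = [-6, -4, 2]
P̄ = F·P·Fᵀ + Q = [51 20 -55; 20 45 -6; -55 -6 81]
y = z − H·x̄ = [3, -19]
S = H·P̄·Hᵀ + R = [372 313; 313 788]
K = P̄·Hᵀ·S⁻¹ = [25748/195167 -56790/195167; 81433/195167 -37547/195167; -2624/195167 60484/195167]
x' = x̄ + K·y = [-14748/195167, 177024/195167, -766734/195167]
P' = (I − K·H)·P̄ = [358413/195167 264690/195167 526599/195167; 264690/195167 257893/195167 348442/195167; 526599/195167 348442/195167 1533775/195167]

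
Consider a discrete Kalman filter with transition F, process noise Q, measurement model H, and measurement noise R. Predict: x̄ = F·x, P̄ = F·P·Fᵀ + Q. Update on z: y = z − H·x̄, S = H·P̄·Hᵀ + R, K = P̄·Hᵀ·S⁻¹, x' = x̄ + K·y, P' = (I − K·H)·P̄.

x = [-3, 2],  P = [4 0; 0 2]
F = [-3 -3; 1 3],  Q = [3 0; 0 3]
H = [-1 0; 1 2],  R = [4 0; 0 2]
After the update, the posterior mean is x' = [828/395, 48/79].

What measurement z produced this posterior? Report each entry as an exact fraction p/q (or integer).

x̄ = F·x = [3, 3]
P̄ = F·P·Fᵀ + Q = [57 -30; -30 25]
S = H·P̄·Hᵀ + R = [61 3; 3 39]
K = P̄·Hᵀ·S⁻¹ = [-369/395 -2/395; 37/79 113/237]
x' − x̄ = [-357/395, -189/79] = K·y
y = (KᵀK)⁻¹·Kᵀ·(x' − x̄) = [1, -6]
z = y + H·x̄ = [1, -6] + [-3, 9] = [-2, 3]

z = [-2, 3]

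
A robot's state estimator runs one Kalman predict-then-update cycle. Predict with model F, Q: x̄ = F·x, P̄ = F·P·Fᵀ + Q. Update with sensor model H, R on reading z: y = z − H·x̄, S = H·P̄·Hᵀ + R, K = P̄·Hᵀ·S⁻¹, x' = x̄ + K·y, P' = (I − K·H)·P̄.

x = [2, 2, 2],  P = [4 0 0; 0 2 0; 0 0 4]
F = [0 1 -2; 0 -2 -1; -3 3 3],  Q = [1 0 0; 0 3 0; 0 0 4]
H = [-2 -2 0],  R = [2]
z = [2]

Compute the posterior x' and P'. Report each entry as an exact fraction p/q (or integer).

x̄ = F·x = [-2, -6, 6]
P̄ = F·P·Fᵀ + Q = [19 4 -18; 4 15 -24; -18 -24 94]
y = z − H·x̄ = [-14]
S = H·P̄·Hᵀ + R = [170]
K = P̄·Hᵀ·S⁻¹ = [-23/85; -19/85; 42/85]
x' = x̄ + K·y = [152/85, -244/85, -78/85]
P' = (I − K·H)·P̄ = [557/85 -534/85 402/85; -534/85 553/85 -444/85; 402/85 -444/85 4462/85]

x' = [152/85, -244/85, -78/85]
P' = [557/85 -534/85 402/85; -534/85 553/85 -444/85; 402/85 -444/85 4462/85]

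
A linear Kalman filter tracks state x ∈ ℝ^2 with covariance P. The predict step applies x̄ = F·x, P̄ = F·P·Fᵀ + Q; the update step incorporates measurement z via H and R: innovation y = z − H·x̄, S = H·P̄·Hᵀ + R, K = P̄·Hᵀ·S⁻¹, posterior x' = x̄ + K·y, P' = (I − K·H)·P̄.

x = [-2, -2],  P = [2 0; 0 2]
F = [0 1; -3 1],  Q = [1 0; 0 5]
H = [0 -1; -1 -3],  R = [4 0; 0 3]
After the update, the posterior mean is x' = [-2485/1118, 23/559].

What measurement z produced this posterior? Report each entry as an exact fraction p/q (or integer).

x̄ = F·x = [-2, 4]
P̄ = F·P·Fᵀ + Q = [3 2; 2 25]
S = H·P̄·Hᵀ + R = [29 77; 77 243]
K = P̄·Hᵀ·S⁻¹ = [207/1118 -107/1118; -73/559 -154/559]
x' − x̄ = [-249/1118, -2213/559] = K·y
y = (KᵀK)⁻¹·Kᵀ·(x' − x̄) = [5, 12]
z = y + H·x̄ = [5, 12] + [-4, -10] = [1, 2]

z = [1, 2]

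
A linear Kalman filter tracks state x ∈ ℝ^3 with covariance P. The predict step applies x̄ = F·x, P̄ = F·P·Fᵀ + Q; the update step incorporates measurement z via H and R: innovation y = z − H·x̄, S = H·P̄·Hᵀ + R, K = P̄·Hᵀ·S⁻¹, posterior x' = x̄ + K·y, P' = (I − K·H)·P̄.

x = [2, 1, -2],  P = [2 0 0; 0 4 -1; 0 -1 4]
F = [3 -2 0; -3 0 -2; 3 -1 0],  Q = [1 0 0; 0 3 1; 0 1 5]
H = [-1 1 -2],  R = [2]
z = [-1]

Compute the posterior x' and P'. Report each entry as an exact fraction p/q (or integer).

x' = [-11/406, 643/406, 545/406]
P' = [2329/406 1641/406 -235/406; 1641/406 5613/406 1889/406; -235/406 1889/406 1161/406]

x̄ = F·x = [4, -2, 5]
P̄ = F·P·Fᵀ + Q = [35 -22 26; -22 37 -19; 26 -19 27]
y = z − H·x̄ = [15]
S = H·P̄·Hᵀ + R = [406]
K = P̄·Hᵀ·S⁻¹ = [-109/406; 97/406; -99/406]
x' = x̄ + K·y = [-11/406, 643/406, 545/406]
P' = (I − K·H)·P̄ = [2329/406 1641/406 -235/406; 1641/406 5613/406 1889/406; -235/406 1889/406 1161/406]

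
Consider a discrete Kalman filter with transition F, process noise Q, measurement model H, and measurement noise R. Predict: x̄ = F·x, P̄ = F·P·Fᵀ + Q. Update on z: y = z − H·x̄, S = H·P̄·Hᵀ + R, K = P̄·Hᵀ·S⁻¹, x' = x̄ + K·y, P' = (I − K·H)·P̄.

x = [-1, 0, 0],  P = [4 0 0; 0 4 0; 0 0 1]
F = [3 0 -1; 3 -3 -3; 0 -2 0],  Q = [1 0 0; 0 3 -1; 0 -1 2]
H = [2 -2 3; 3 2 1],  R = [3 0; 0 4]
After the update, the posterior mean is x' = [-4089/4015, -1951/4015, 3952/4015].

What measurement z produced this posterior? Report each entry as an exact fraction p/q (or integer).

z = [2, -3]

x̄ = F·x = [-3, -3, 0]
P̄ = F·P·Fᵀ + Q = [38 39 0; 39 84 23; 0 23 18]
S = H·P̄·Hᵀ + R = [65 -40; -40 1260]
K = P̄·Hᵀ·S⁻¹ = [258/4015 124/803; -707/4015 959/4015; 632/4015 224/4015]
x' − x̄ = [7956/4015, 10094/4015, 3952/4015] = K·y
y = (KᵀK)⁻¹·Kᵀ·(x' − x̄) = [2, 12]
z = y + H·x̄ = [2, 12] + [0, -15] = [2, -3]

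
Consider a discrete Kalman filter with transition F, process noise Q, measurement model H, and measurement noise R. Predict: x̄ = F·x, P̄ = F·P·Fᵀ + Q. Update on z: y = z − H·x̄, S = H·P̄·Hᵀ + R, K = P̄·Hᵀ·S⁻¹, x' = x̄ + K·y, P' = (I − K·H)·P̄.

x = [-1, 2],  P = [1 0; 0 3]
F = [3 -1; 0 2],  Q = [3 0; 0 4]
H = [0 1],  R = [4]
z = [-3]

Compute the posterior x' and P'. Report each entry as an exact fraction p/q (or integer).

x' = [-29/10, -8/5]
P' = [66/5 -6/5; -6/5 16/5]

x̄ = F·x = [-5, 4]
P̄ = F·P·Fᵀ + Q = [15 -6; -6 16]
y = z − H·x̄ = [-7]
S = H·P̄·Hᵀ + R = [20]
K = P̄·Hᵀ·S⁻¹ = [-3/10; 4/5]
x' = x̄ + K·y = [-29/10, -8/5]
P' = (I − K·H)·P̄ = [66/5 -6/5; -6/5 16/5]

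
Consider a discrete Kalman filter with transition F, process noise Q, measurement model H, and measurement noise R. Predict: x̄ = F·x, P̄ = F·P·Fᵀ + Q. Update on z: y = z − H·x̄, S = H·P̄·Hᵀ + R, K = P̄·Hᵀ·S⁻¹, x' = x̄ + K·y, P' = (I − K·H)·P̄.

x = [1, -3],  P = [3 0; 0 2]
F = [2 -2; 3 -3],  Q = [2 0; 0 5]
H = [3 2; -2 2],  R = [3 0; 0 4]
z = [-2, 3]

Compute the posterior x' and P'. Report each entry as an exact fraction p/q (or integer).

x' = [-4984/5797, 142/341]
P' = [1466/5797 -30/341; -30/341 150/341]

x̄ = F·x = [8, 12]
P̄ = F·P·Fᵀ + Q = [22 30; 30 50]
y = z − H·x̄ = [-50, -5]
S = H·P̄·Hᵀ + R = [761 128; 128 52]
K = P̄·Hᵀ·S⁻¹ = [1126/5797 -988/5797; 70/341 90/341]
x' = x̄ + K·y = [-4984/5797, 142/341]
P' = (I − K·H)·P̄ = [1466/5797 -30/341; -30/341 150/341]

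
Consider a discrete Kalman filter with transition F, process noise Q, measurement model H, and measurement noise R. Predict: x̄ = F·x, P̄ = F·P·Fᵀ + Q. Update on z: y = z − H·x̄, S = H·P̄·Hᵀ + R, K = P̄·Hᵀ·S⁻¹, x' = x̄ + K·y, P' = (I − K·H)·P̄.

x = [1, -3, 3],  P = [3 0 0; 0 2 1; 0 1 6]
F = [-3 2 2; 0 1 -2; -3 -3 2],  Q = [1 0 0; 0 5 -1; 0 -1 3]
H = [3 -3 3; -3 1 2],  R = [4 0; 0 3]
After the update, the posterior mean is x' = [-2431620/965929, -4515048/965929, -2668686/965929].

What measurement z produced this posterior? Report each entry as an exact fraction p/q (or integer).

x̄ = F·x = [-3, -9, 12]
P̄ = F·P·Fᵀ + Q = [68 -22 37; -22 27 -23; 37 -23 60]
S = H·P̄·Hᵀ + R = [2875 -639; -639 478]
K = P̄·Hᵀ·S⁻¹ = [84990/965929 -193541/965929; -73215/965929 -2899/965929; 163134/965929 189790/965929]
x' − x̄ = [466167/965929, 4178313/965929, -14259834/965929] = K·y
y = (KᵀK)⁻¹·Kᵀ·(x' − x̄) = [-56, -27]
z = y + H·x̄ = [-56, -27] + [54, 24] = [-2, -3]

z = [-2, -3]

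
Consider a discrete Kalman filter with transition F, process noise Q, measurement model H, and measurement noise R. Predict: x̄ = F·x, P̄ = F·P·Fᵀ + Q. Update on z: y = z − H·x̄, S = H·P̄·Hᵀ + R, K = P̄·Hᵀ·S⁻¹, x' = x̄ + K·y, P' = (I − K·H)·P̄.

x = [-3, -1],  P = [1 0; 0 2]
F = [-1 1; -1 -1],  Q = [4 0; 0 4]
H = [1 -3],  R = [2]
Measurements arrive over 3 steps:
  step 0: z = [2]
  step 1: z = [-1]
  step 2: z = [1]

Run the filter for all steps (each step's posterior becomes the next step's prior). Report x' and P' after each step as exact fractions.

step 0: x' = [46/13, 8/13], P' = [223/39 71/39; 71/39 31/39]
step 1: x' = [-4460/2081, -930/2081], P' = [13084/2081 4464/2081; 4464/2081 1976/2081]
step 2: x' = [46392/40463, 84/941], P' = [757712/121389 6020/2823; 6020/2823 2672/2823]

step 0: x̄ = F·x = [2, 4]
step 0: P̄ = F·P·Fᵀ + Q = [7 -1; -1 7]
step 0: y = z − H·x̄ = [12]
step 0: S = H·P̄·Hᵀ + R = [78]
step 0: K = P̄·Hᵀ·S⁻¹ = [5/39; -11/39]
step 0: x' = x̄ + K·y = [46/13, 8/13]
step 0: P' = (I − K·H)·P̄ = [223/39 71/39; 71/39 31/39]
step 1: x̄ = F·x = [-38/13, -54/13]
step 1: P̄ = F·P·Fᵀ + Q = [268/39 64/13; 64/13 184/13]
step 1: y = z − H·x̄ = [-137/13]
step 1: S = H·P̄·Hᵀ + R = [4162/39]
step 1: K = P̄·Hᵀ·S⁻¹ = [-154/2081; -732/2081]
step 1: x' = x̄ + K·y = [-4460/2081, -930/2081]
step 1: P' = (I − K·H)·P̄ = [13084/2081 4464/2081; 4464/2081 1976/2081]
step 2: x̄ = F·x = [3530/2081, 5390/2081]
step 2: P̄ = F·P·Fᵀ + Q = [14456/2081 11108/2081; 11108/2081 32312/2081]
step 2: y = z − H·x̄ = [14721/2081]
step 2: S = H·P̄·Hᵀ + R = [242778/2081]
step 2: K = P̄·Hᵀ·S⁻¹ = [-9434/121389; -998/2823]
step 2: x' = x̄ + K·y = [46392/40463, 84/941]
step 2: P' = (I − K·H)·P̄ = [757712/121389 6020/2823; 6020/2823 2672/2823]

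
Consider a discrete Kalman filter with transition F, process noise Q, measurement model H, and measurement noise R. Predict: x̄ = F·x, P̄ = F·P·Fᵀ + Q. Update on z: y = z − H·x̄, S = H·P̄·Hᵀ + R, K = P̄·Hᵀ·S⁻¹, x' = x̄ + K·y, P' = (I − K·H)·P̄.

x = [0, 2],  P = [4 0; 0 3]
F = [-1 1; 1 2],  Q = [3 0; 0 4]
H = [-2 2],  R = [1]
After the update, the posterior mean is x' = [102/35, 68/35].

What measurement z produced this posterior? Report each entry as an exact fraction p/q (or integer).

z = [-2]

x̄ = F·x = [2, 4]
P̄ = F·P·Fᵀ + Q = [10 2; 2 20]
S = H·P̄·Hᵀ + R = [105]
K = P̄·Hᵀ·S⁻¹ = [-16/105; 12/35]
x' − x̄ = [32/35, -72/35] = K·y
y = (KᵀK)⁻¹·Kᵀ·(x' − x̄) = [-6]
z = y + H·x̄ = [-6] + [4] = [-2]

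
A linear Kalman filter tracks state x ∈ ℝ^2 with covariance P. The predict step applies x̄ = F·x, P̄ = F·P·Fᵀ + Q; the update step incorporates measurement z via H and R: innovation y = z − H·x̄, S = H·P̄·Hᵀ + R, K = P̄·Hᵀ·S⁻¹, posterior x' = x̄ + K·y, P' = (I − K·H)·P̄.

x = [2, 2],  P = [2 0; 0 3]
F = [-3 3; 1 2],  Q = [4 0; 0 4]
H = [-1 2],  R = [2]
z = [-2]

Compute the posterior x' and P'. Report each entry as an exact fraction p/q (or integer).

x̄ = F·x = [0, 6]
P̄ = F·P·Fᵀ + Q = [49 12; 12 18]
y = z − H·x̄ = [-14]
S = H·P̄·Hᵀ + R = [75]
K = P̄·Hᵀ·S⁻¹ = [-1/3; 8/25]
x' = x̄ + K·y = [14/3, 38/25]
P' = (I − K·H)·P̄ = [122/3 20; 20 258/25]

x' = [14/3, 38/25]
P' = [122/3 20; 20 258/25]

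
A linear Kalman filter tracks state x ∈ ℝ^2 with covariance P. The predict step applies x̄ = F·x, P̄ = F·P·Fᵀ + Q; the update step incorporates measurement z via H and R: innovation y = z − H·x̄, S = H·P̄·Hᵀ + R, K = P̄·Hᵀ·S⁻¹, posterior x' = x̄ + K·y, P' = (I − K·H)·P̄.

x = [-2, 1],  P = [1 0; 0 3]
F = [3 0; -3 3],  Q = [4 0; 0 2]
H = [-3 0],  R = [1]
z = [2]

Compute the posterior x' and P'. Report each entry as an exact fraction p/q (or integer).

x̄ = F·x = [-6, 9]
P̄ = F·P·Fᵀ + Q = [13 -9; -9 38]
y = z − H·x̄ = [-16]
S = H·P̄·Hᵀ + R = [118]
K = P̄·Hᵀ·S⁻¹ = [-39/118; 27/118]
x' = x̄ + K·y = [-42/59, 315/59]
P' = (I − K·H)·P̄ = [13/118 -9/118; -9/118 3755/118]

x' = [-42/59, 315/59]
P' = [13/118 -9/118; -9/118 3755/118]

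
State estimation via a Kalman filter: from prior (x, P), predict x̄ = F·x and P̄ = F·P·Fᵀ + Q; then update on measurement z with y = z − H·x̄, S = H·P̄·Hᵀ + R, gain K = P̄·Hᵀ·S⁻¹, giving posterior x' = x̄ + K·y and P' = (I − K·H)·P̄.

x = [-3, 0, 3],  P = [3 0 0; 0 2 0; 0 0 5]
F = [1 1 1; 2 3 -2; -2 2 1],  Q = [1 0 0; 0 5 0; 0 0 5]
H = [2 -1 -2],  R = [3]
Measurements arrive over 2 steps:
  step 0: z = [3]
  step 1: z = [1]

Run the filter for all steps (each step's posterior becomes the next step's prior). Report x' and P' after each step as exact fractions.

step 0: x' = [21/25, -693/50, 159/25], P' = [727/75 367/75 533/75; 367/75 7289/150 -1432/75; 533/75 -1432/75 1282/75]
step 1: x' = [-281554/88507, -232098/88507, -216087/88507], P' = [15714724/265521 24722803/265521 3369743/265521; 24722803/265521 42215965/265521 3850814/265521; 3369743/265521 3850814/265521 1541563/265521]

step 0: x̄ = F·x = [0, -12, 9]
step 0: P̄ = F·P·Fᵀ + Q = [11 2 3; 2 55 -10; 3 -10 30]
step 0: y = z − H·x̄ = [9]
step 0: S = H·P̄·Hᵀ + R = [150]
step 0: K = P̄·Hᵀ·S⁻¹ = [7/75; -31/150; -22/75]
step 0: x' = x̄ + K·y = [21/25, -693/50, 159/25]
step 0: P' = (I − K·H)·P̄ = [727/75 367/75 533/75; 367/75 7289/150 -1432/75; 533/75 -1432/75 1282/75]
step 1: x̄ = F·x = [-333/50, -2631/50, -576/25]
step 1: P̄ = F·P·Fᵀ + Q = [9329/150 20453/150 2288/75; 20453/150 117071/150 20291/75; 2288/75 20291/75 8347/75]
step 1: y = z − H·x̄ = [-4219/50]
step 1: S = H·P̄·Hᵀ + R = [88507/50]
step 1: K = P̄·Hᵀ·S⁻¹ = [-3649/88507; -52443/88507; -21606/88507]
step 1: x' = x̄ + K·y = [-281554/88507, -232098/88507, -216087/88507]
step 1: P' = (I − K·H)·P̄ = [15714724/265521 24722803/265521 3369743/265521; 24722803/265521 42215965/265521 3850814/265521; 3369743/265521 3850814/265521 1541563/265521]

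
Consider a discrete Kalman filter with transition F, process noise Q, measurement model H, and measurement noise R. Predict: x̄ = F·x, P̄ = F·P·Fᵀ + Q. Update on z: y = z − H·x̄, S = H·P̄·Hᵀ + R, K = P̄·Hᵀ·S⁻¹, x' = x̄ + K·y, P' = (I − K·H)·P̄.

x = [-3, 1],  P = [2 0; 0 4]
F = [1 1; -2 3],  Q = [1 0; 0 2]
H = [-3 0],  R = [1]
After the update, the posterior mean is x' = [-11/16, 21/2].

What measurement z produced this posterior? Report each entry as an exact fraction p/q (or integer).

x̄ = F·x = [-2, 9]
P̄ = F·P·Fᵀ + Q = [7 8; 8 46]
S = H·P̄·Hᵀ + R = [64]
K = P̄·Hᵀ·S⁻¹ = [-21/64; -3/8]
x' − x̄ = [21/16, 3/2] = K·y
y = (KᵀK)⁻¹·Kᵀ·(x' − x̄) = [-4]
z = y + H·x̄ = [-4] + [6] = [2]

z = [2]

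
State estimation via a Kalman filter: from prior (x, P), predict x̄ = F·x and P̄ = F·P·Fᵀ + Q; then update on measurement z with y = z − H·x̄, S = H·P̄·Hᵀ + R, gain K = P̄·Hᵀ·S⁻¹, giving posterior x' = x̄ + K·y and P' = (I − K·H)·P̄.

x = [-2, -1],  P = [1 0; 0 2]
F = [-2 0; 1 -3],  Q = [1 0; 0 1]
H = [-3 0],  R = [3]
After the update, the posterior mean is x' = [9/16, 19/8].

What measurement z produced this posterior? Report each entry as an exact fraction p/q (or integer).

x̄ = F·x = [4, 1]
P̄ = F·P·Fᵀ + Q = [5 -2; -2 20]
S = H·P̄·Hᵀ + R = [48]
K = P̄·Hᵀ·S⁻¹ = [-5/16; 1/8]
x' − x̄ = [-55/16, 11/8] = K·y
y = (KᵀK)⁻¹·Kᵀ·(x' − x̄) = [11]
z = y + H·x̄ = [11] + [-12] = [-1]

z = [-1]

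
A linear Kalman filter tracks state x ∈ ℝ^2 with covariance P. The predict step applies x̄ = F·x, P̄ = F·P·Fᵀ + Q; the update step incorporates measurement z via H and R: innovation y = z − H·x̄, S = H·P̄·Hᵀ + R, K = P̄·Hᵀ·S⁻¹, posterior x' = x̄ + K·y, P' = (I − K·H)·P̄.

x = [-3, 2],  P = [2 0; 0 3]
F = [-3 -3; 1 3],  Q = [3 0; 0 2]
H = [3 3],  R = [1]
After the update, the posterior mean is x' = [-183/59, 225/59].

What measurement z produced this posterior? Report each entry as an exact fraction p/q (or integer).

z = [2]

x̄ = F·x = [3, 3]
P̄ = F·P·Fᵀ + Q = [48 -33; -33 31]
S = H·P̄·Hᵀ + R = [118]
K = P̄·Hᵀ·S⁻¹ = [45/118; -3/59]
x' − x̄ = [-360/59, 48/59] = K·y
y = (KᵀK)⁻¹·Kᵀ·(x' − x̄) = [-16]
z = y + H·x̄ = [-16] + [18] = [2]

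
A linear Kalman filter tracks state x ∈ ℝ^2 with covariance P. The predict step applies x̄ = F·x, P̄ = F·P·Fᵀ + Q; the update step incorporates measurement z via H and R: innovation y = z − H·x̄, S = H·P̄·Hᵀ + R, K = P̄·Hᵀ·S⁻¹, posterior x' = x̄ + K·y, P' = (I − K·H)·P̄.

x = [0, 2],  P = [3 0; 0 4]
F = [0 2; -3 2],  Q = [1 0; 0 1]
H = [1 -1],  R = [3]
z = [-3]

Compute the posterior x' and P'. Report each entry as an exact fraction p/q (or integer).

x' = [125/32, 53/8]
P' = [543/32 135/8; 135/8 39/2]

x̄ = F·x = [4, 4]
P̄ = F·P·Fᵀ + Q = [17 16; 16 44]
y = z − H·x̄ = [-3]
S = H·P̄·Hᵀ + R = [32]
K = P̄·Hᵀ·S⁻¹ = [1/32; -7/8]
x' = x̄ + K·y = [125/32, 53/8]
P' = (I − K·H)·P̄ = [543/32 135/8; 135/8 39/2]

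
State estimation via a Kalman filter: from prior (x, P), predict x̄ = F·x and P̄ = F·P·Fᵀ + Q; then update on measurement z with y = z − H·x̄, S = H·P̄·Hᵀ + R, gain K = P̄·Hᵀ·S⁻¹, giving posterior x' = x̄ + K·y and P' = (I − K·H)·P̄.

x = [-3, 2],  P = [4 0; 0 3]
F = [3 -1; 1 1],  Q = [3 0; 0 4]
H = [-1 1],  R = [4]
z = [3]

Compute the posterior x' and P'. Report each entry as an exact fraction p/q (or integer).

x̄ = F·x = [-11, -1]
P̄ = F·P·Fᵀ + Q = [42 9; 9 11]
y = z − H·x̄ = [-7]
S = H·P̄·Hᵀ + R = [39]
K = P̄·Hᵀ·S⁻¹ = [-11/13; 2/39]
x' = x̄ + K·y = [-66/13, -53/39]
P' = (I − K·H)·P̄ = [183/13 139/13; 139/13 425/39]

x' = [-66/13, -53/39]
P' = [183/13 139/13; 139/13 425/39]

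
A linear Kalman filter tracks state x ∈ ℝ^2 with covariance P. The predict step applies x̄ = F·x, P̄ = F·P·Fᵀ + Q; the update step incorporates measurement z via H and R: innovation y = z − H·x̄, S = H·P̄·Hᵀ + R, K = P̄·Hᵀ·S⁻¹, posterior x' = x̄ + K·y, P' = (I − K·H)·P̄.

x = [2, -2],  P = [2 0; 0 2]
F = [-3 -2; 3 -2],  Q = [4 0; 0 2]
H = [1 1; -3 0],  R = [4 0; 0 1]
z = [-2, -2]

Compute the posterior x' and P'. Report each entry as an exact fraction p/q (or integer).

x' = [2438/3891, -1280/1297]
P' = [430/3891 -130/1297; -130/1297 4582/1297]

x̄ = F·x = [-2, 10]
P̄ = F·P·Fᵀ + Q = [30 -10; -10 28]
y = z − H·x̄ = [-10, -8]
S = H·P̄·Hᵀ + R = [42 -60; -60 271]
K = P̄·Hᵀ·S⁻¹ = [10/3891 -430/1297; 1113/1297 390/1297]
x' = x̄ + K·y = [2438/3891, -1280/1297]
P' = (I − K·H)·P̄ = [430/3891 -130/1297; -130/1297 4582/1297]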